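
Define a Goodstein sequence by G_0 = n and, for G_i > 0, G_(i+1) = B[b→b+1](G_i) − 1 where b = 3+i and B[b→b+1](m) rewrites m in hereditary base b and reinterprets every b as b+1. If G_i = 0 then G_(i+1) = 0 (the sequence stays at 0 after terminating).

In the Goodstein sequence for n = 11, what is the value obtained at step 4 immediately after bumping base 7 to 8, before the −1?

44

[0] 11 ≡ 3^2 + 2 (base 3). Lift 4: 18. −1: 17.
[1] 17 ≡ 4^2 + 1 (base 4). Lift 5: 26. −1: 25.
[2] 25 ≡ 5^2 (base 5). Lift 6: 36. −1: 35.
[3] 35 ≡ 5·6 + 5 (base 6). Lift 7: 40. −1: 39.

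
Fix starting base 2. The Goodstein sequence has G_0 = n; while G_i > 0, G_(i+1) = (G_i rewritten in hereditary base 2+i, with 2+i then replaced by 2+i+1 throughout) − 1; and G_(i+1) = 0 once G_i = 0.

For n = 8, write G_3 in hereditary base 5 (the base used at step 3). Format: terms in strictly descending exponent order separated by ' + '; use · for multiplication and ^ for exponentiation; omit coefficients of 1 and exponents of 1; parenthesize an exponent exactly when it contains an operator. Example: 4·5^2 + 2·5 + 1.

i=0: 8 = 2^(2 + 1) (b=2); 2→3: 3^(3 + 1) = 81; 81−1 = 80
i=1: 80 = 2·3^3 + 2·3^2 + 2·3 + 2 (b=3); 3→4: 2·4^4 + 2·4^2 + 2·4 + 2 = 554; 554−1 = 553
i=2: 553 = 2·4^4 + 2·4^2 + 2·4 + 1 (b=4); 4→5: 2·5^5 + 2·5^2 + 2·5 + 1 = 6311; 6311−1 = 6310

2·5^5 + 2·5^2 + 2·5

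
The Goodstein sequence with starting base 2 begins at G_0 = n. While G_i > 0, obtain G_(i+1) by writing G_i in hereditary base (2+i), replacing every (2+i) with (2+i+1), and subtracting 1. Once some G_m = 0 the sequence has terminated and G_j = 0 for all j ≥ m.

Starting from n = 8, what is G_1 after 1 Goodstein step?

G_0=8  [base 2] 2^(2 + 1)  →[2↦3]→  3^(3 + 1) = 81  −1 ⇒ G_1=80
G_1=80  [base 3] 2·3^3 + 2·3^2 + 2·3 + 2  →[3↦4]→  2·4^4 + 2·4^2 + 2·4 + 2 = 554  −1 ⇒ G_2=553

80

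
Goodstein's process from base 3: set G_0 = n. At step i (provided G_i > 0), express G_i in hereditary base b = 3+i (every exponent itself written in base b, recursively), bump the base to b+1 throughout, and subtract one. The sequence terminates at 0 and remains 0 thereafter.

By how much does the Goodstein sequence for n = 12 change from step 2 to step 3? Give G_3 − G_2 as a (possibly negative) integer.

10

(0) 12|_3 = 3^2 + 3 ↦ 4^2 + 4|_4 = 20 ⇒ 19
(1) 19|_4 = 4^2 + 3 ↦ 5^2 + 3|_5 = 28 ⇒ 27
(2) 27|_5 = 5^2 + 2 ↦ 6^2 + 2|_6 = 38 ⇒ 37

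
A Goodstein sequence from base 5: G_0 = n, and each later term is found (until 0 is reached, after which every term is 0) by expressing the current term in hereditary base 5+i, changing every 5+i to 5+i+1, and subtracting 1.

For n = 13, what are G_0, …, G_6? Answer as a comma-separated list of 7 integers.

13, 14, 15, 16, 17, 17, 17

(0) 13|_5 = 2·5 + 3 ↦ 2·6 + 3|_6 = 15 ⇒ 14
(1) 14|_6 = 2·6 + 2 ↦ 2·7 + 2|_7 = 16 ⇒ 15
(2) 15|_7 = 2·7 + 1 ↦ 2·8 + 1|_8 = 17 ⇒ 16
(3) 16|_8 = 2·8 ↦ 2·9|_9 = 18 ⇒ 17
(4) 17|_9 = 9 + 8 ↦ 10 + 8|_10 = 18 ⇒ 17
(5) 17|_10 = 10 + 7 ↦ 11 + 7|_11 = 18 ⇒ 17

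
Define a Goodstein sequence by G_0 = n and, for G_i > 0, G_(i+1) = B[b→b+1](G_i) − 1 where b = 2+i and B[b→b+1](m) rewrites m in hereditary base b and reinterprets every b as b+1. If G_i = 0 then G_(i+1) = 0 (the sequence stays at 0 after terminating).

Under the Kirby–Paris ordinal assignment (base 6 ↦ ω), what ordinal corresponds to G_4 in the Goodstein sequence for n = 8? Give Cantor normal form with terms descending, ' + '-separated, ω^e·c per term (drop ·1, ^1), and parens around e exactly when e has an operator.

ω^ω·2 + ω^2·2 + ω + 5

i=0: 8 = 2^(2 + 1) (b=2); 2→3: 3^(3 + 1) = 81; 81−1 = 80
i=1: 80 = 2·3^3 + 2·3^2 + 2·3 + 2 (b=3); 3→4: 2·4^4 + 2·4^2 + 2·4 + 2 = 554; 554−1 = 553
i=2: 553 = 2·4^4 + 2·4^2 + 2·4 + 1 (b=4); 4→5: 2·5^5 + 2·5^2 + 2·5 + 1 = 6311; 6311−1 = 6310
i=3: 6310 = 2·5^5 + 2·5^2 + 2·5 (b=5); 5→6: 2·6^6 + 2·6^2 + 2·6 = 93396; 93396−1 = 93395
i=4: 93395 = 2·6^6 + 2·6^2 + 6 + 5 (b=6); 6→7: 2·7^7 + 2·7^2 + 7 + 5 = 1647196; 1647196−1 = 1647195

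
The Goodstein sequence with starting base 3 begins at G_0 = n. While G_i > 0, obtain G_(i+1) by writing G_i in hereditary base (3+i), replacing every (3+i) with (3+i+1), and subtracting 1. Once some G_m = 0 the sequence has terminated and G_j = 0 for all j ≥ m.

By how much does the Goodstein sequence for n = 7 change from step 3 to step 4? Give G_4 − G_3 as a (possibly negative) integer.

0

7 —HB3→ 2·3 + 1 —bump→ 2·4 + 1 = 9 —(−1)→ 8
8 —HB4→ 2·4 —bump→ 2·5 = 10 —(−1)→ 9
9 —HB5→ 5 + 4 —bump→ 6 + 4 = 10 —(−1)→ 9
9 —HB6→ 6 + 3 —bump→ 7 + 3 = 10 —(−1)→ 9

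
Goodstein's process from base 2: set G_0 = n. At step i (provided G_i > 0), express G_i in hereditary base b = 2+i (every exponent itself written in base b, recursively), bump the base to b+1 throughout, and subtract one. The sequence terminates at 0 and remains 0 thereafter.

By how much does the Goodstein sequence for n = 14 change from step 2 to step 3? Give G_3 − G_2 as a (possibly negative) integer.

17469

(0) 14|_2 = 2^(2 + 1) + 2^2 + 2 ↦ 3^(3 + 1) + 3^3 + 3|_3 = 111 ⇒ 110
(1) 110|_3 = 3^(3 + 1) + 3^3 + 2 ↦ 4^(4 + 1) + 4^4 + 2|_4 = 1282 ⇒ 1281
(2) 1281|_4 = 4^(4 + 1) + 4^4 + 1 ↦ 5^(5 + 1) + 5^5 + 1|_5 = 18751 ⇒ 18750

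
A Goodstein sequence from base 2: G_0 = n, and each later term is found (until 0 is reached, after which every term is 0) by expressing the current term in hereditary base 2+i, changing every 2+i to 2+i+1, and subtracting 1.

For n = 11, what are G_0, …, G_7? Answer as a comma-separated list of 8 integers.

11, 84, 1027, 15627, 279937, 5764801, 134217727, 2749609302

i=0: 11 = 2^(2 + 1) + 2 + 1 (b=2); 2→3: 3^(3 + 1) + 3 + 1 = 85; 85−1 = 84
i=1: 84 = 3^(3 + 1) + 3 (b=3); 3→4: 4^(4 + 1) + 4 = 1028; 1028−1 = 1027
i=2: 1027 = 4^(4 + 1) + 3 (b=4); 4→5: 5^(5 + 1) + 3 = 15628; 15628−1 = 15627
i=3: 15627 = 5^(5 + 1) + 2 (b=5); 5→6: 6^(6 + 1) + 2 = 279938; 279938−1 = 279937
i=4: 279937 = 6^(6 + 1) + 1 (b=6); 6→7: 7^(7 + 1) + 1 = 5764802; 5764802−1 = 5764801
i=5: 5764801 = 7^(7 + 1) (b=7); 7→8: 8^(8 + 1) = 134217728; 134217728−1 = 134217727
i=6: 134217727 = 7·8^8 + 7·8^7 + 7·8^6 + 7·8^5 + 7·8^4 + 7·8^3 + 7·8^2 + 7·8 + 7 (b=8); 8→9: 7·9^9 + 7·9^7 + 7·9^6 + 7·9^5 + 7·9^4 + 7·9^3 + 7·9^2 + 7·9 + 7 = 2749609303; 2749609303−1 = 2749609302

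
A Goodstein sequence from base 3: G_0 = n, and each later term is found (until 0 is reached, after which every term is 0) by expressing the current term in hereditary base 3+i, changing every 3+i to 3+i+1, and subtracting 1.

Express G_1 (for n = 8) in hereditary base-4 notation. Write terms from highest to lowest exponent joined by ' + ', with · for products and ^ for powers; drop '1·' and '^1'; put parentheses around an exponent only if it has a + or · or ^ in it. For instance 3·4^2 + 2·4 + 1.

2·4 + 1

G_0 = 8. HB_3(8) = 2·3 + 2. Bump = 10. G_1 = 9.
G_1 = 9. HB_4(9) = 2·4 + 1. Bump = 11. G_2 = 10.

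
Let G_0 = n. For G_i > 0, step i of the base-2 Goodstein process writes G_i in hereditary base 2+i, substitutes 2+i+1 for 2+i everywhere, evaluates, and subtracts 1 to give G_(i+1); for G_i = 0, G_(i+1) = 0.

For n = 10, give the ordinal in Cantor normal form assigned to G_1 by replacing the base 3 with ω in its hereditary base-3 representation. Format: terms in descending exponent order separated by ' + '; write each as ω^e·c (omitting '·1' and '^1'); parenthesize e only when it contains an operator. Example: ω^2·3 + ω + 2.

ω^(ω + 1) + 2

10 —HB2→ 2^(2 + 1) + 2 —bump→ 3^(3 + 1) + 3 = 84 —(−1)→ 83
83 —HB3→ 3^(3 + 1) + 2 —bump→ 4^(4 + 1) + 2 = 1026 —(−1)→ 1025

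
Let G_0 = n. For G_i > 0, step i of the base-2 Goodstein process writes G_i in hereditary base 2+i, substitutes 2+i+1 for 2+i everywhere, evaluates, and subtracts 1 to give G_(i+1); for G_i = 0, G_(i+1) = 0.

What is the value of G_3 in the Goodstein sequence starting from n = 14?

G_0=14  [base 2] 2^(2 + 1) + 2^2 + 2  →[2↦3]→  3^(3 + 1) + 3^3 + 3 = 111  −1 ⇒ G_1=110
G_1=110  [base 3] 3^(3 + 1) + 3^3 + 2  →[3↦4]→  4^(4 + 1) + 4^4 + 2 = 1282  −1 ⇒ G_2=1281
G_2=1281  [base 4] 4^(4 + 1) + 4^4 + 1  →[4↦5]→  5^(5 + 1) + 5^5 + 1 = 18751  −1 ⇒ G_3=18750
G_3=18750  [base 5] 5^(5 + 1) + 5^5  →[5↦6]→  6^(6 + 1) + 6^6 = 326592  −1 ⇒ G_4=326591

18750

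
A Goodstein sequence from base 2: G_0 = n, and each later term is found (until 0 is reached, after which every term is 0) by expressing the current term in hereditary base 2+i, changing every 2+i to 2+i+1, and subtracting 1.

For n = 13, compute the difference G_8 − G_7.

i=0: 13 = 2^(2 + 1) + 2^2 + 1 (b=2); 2→3: 3^(3 + 1) + 3^3 + 1 = 109; 109−1 = 108
i=1: 108 = 3^(3 + 1) + 3^3 (b=3); 3→4: 4^(4 + 1) + 4^4 = 1280; 1280−1 = 1279
i=2: 1279 = 4^(4 + 1) + 3·4^3 + 3·4^2 + 3·4 + 3 (b=4); 4→5: 5^(5 + 1) + 3·5^3 + 3·5^2 + 3·5 + 3 = 16093; 16093−1 = 16092
i=3: 16092 = 5^(5 + 1) + 3·5^3 + 3·5^2 + 3·5 + 2 (b=5); 5→6: 6^(6 + 1) + 3·6^3 + 3·6^2 + 3·6 + 2 = 280712; 280712−1 = 280711
i=4: 280711 = 6^(6 + 1) + 3·6^3 + 3·6^2 + 3·6 + 1 (b=6); 6→7: 7^(7 + 1) + 3·7^3 + 3·7^2 + 3·7 + 1 = 5765999; 5765999−1 = 5765998
i=5: 5765998 = 7^(7 + 1) + 3·7^3 + 3·7^2 + 3·7 (b=7); 7→8: 8^(8 + 1) + 3·8^3 + 3·8^2 + 3·8 = 134219480; 134219480−1 = 134219479
i=6: 134219479 = 8^(8 + 1) + 3·8^3 + 3·8^2 + 2·8 + 7 (b=8); 8→9: 9^(9 + 1) + 3·9^3 + 3·9^2 + 2·9 + 7 = 3486786856; 3486786856−1 = 3486786855
i=7: 3486786855 = 9^(9 + 1) + 3·9^3 + 3·9^2 + 2·9 + 6 (b=9); 9→10: 10^(10 + 1) + 3·10^3 + 3·10^2 + 2·10 + 6 = 100000003326; 100000003326−1 = 100000003325

96513216470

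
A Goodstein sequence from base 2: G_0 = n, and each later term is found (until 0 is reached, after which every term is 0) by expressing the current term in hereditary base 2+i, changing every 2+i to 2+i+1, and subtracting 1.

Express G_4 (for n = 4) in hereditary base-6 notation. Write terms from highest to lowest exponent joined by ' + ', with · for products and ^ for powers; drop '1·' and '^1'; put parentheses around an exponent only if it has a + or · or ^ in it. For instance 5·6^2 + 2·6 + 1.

G_0=4  [base 2] 2^2  →[2↦3]→  3^3 = 27  −1 ⇒ G_1=26
G_1=26  [base 3] 2·3^2 + 2·3 + 2  →[3↦4]→  2·4^2 + 2·4 + 2 = 42  −1 ⇒ G_2=41
G_2=41  [base 4] 2·4^2 + 2·4 + 1  →[4↦5]→  2·5^2 + 2·5 + 1 = 61  −1 ⇒ G_3=60
G_3=60  [base 5] 2·5^2 + 2·5  →[5↦6]→  2·6^2 + 2·6 = 84  −1 ⇒ G_4=83
G_4=83  [base 6] 2·6^2 + 6 + 5  →[6↦7]→  2·7^2 + 7 + 5 = 110  −1 ⇒ G_5=109

2·6^2 + 6 + 5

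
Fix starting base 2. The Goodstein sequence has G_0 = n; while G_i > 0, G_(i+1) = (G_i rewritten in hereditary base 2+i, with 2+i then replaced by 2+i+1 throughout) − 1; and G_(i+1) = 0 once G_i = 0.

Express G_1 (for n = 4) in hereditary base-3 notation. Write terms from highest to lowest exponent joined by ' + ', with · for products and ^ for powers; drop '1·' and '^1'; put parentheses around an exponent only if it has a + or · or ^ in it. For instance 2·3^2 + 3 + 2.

2·3^2 + 2·3 + 2

base 2: 4 = 2^2; at 3: 3^3 = 27; next = 26
base 3: 26 = 2·3^2 + 2·3 + 2; at 4: 2·4^2 + 2·4 + 2 = 42; next = 41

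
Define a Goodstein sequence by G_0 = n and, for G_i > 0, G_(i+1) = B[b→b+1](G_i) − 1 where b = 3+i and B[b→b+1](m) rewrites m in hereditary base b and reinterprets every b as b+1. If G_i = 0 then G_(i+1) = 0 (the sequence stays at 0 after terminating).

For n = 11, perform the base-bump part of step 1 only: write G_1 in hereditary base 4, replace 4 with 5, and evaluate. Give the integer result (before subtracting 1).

(0) 11|_3 = 3^2 + 2 ↦ 4^2 + 2|_4 = 18 ⇒ 17
(1) 17|_4 = 4^2 + 1 ↦ 5^2 + 1|_5 = 26 ⇒ 25

26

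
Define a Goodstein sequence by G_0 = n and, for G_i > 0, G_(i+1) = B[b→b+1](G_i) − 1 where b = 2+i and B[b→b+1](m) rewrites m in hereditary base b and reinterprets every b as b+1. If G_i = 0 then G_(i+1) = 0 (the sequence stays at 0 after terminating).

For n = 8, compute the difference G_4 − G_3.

G_0=8  [base 2] 2^(2 + 1)  →[2↦3]→  3^(3 + 1) = 81  −1 ⇒ G_1=80
G_1=80  [base 3] 2·3^3 + 2·3^2 + 2·3 + 2  →[3↦4]→  2·4^4 + 2·4^2 + 2·4 + 2 = 554  −1 ⇒ G_2=553
G_2=553  [base 4] 2·4^4 + 2·4^2 + 2·4 + 1  →[4↦5]→  2·5^5 + 2·5^2 + 2·5 + 1 = 6311  −1 ⇒ G_3=6310
G_3=6310  [base 5] 2·5^5 + 2·5^2 + 2·5  →[5↦6]→  2·6^6 + 2·6^2 + 2·6 = 93396  −1 ⇒ G_4=93395

87085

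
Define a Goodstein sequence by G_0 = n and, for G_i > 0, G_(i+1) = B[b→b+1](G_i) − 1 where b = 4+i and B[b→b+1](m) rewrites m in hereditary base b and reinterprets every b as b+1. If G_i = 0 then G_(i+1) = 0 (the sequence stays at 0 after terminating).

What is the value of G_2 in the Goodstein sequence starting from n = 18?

18 —HB4→ 4^2 + 2 —bump→ 5^2 + 2 = 27 —(−1)→ 26
26 —HB5→ 5^2 + 1 —bump→ 6^2 + 1 = 37 —(−1)→ 36
36 —HB6→ 6^2 —bump→ 7^2 = 49 —(−1)→ 48

36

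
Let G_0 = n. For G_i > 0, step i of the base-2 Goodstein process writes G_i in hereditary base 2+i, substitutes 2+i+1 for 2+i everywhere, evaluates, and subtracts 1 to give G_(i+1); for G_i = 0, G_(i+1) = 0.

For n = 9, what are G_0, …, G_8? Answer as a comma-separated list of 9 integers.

9, 81, 1023, 9842, 140743, 2471826, 50333399, 1162263921, 30000003325

step 0: 9 = 2^(2 + 1) + 1; sub 3 for 2: 3^(3 + 1) + 1; = 82; G_1 = 82−1 = 81
step 1: 81 = 3^(3 + 1); sub 4 for 3: 4^(4 + 1); = 1024; G_2 = 1024−1 = 1023
step 2: 1023 = 3·4^4 + 3·4^3 + 3·4^2 + 3·4 + 3; sub 5 for 4: 3·5^5 + 3·5^3 + 3·5^2 + 3·5 + 3; = 9843; G_3 = 9843−1 = 9842
step 3: 9842 = 3·5^5 + 3·5^3 + 3·5^2 + 3·5 + 2; sub 6 for 5: 3·6^6 + 3·6^3 + 3·6^2 + 3·6 + 2; = 140744; G_4 = 140744−1 = 140743
step 4: 140743 = 3·6^6 + 3·6^3 + 3·6^2 + 3·6 + 1; sub 7 for 6: 3·7^7 + 3·7^3 + 3·7^2 + 3·7 + 1; = 2471827; G_5 = 2471827−1 = 2471826
step 5: 2471826 = 3·7^7 + 3·7^3 + 3·7^2 + 3·7; sub 8 for 7: 3·8^8 + 3·8^3 + 3·8^2 + 3·8; = 50333400; G_6 = 50333400−1 = 50333399
step 6: 50333399 = 3·8^8 + 3·8^3 + 3·8^2 + 2·8 + 7; sub 9 for 8: 3·9^9 + 3·9^3 + 3·9^2 + 2·9 + 7; = 1162263922; G_7 = 1162263922−1 = 1162263921
step 7: 1162263921 = 3·9^9 + 3·9^3 + 3·9^2 + 2·9 + 6; sub 10 for 9: 3·10^10 + 3·10^3 + 3·10^2 + 2·10 + 6; = 30000003326; G_8 = 30000003326−1 = 30000003325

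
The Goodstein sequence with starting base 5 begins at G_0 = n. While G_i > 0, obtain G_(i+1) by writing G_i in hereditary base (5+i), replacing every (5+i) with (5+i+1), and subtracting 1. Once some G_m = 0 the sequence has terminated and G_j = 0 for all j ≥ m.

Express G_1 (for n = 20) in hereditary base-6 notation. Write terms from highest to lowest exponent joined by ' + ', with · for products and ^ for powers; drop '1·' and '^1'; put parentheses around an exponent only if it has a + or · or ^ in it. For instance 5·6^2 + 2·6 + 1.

[0] 20 ≡ 4·5 (base 5). Lift 6: 24. −1: 23.
[1] 23 ≡ 3·6 + 5 (base 6). Lift 7: 26. −1: 25.

3·6 + 5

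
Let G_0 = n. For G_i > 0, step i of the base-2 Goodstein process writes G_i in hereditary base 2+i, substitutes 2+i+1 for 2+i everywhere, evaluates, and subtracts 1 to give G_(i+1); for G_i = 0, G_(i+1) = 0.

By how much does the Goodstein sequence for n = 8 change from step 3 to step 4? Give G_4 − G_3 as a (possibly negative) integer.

step 0: 8 = 2^(2 + 1); sub 3 for 2: 3^(3 + 1); = 81; G_1 = 81−1 = 80
step 1: 80 = 2·3^3 + 2·3^2 + 2·3 + 2; sub 4 for 3: 2·4^4 + 2·4^2 + 2·4 + 2; = 554; G_2 = 554−1 = 553
step 2: 553 = 2·4^4 + 2·4^2 + 2·4 + 1; sub 5 for 4: 2·5^5 + 2·5^2 + 2·5 + 1; = 6311; G_3 = 6311−1 = 6310
step 3: 6310 = 2·5^5 + 2·5^2 + 2·5; sub 6 for 5: 2·6^6 + 2·6^2 + 2·6; = 93396; G_4 = 93396−1 = 93395

87085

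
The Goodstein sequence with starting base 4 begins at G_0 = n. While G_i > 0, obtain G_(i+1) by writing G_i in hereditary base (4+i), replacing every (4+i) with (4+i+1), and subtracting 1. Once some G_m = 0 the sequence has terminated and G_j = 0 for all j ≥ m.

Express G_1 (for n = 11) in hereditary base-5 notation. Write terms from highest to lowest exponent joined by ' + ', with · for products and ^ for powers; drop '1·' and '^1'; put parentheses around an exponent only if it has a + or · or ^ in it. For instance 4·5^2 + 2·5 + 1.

11 —HB4→ 2·4 + 3 —bump→ 2·5 + 3 = 13 —(−1)→ 12
12 —HB5→ 2·5 + 2 —bump→ 2·6 + 2 = 14 —(−1)→ 13

2·5 + 2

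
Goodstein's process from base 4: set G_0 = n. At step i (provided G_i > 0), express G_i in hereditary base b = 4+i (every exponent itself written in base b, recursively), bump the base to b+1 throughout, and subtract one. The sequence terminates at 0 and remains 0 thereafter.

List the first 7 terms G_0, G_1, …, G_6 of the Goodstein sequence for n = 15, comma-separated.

G_0=15  [base 4] 3·4 + 3  →[4↦5]→  3·5 + 3 = 18  −1 ⇒ G_1=17
G_1=17  [base 5] 3·5 + 2  →[5↦6]→  3·6 + 2 = 20  −1 ⇒ G_2=19
G_2=19  [base 6] 3·6 + 1  →[6↦7]→  3·7 + 1 = 22  −1 ⇒ G_3=21
G_3=21  [base 7] 3·7  →[7↦8]→  3·8 = 24  −1 ⇒ G_4=23
G_4=23  [base 8] 2·8 + 7  →[8↦9]→  2·9 + 7 = 25  −1 ⇒ G_5=24
G_5=24  [base 9] 2·9 + 6  →[9↦10]→  2·10 + 6 = 26  −1 ⇒ G_6=25

15, 17, 19, 21, 23, 24, 25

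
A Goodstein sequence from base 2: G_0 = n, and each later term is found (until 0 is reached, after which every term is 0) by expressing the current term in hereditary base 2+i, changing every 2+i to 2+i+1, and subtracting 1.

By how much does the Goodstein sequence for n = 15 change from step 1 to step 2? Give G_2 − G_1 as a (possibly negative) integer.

1172

15 —HB2→ 2^(2 + 1) + 2^2 + 2 + 1 —bump→ 3^(3 + 1) + 3^3 + 3 + 1 = 112 —(−1)→ 111
111 —HB3→ 3^(3 + 1) + 3^3 + 3 —bump→ 4^(4 + 1) + 4^4 + 4 = 1284 —(−1)→ 1283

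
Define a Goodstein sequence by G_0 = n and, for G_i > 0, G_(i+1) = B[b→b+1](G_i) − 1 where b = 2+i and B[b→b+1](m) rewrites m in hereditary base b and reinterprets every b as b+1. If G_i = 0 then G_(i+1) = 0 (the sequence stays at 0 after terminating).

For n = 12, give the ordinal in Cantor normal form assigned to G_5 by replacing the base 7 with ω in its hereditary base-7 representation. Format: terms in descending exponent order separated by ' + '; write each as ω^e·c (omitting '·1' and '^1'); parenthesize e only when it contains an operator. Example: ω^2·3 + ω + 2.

G_0=12  [base 2] 2^(2 + 1) + 2^2  →[2↦3]→  3^(3 + 1) + 3^3 = 108  −1 ⇒ G_1=107
G_1=107  [base 3] 3^(3 + 1) + 2·3^2 + 2·3 + 2  →[3↦4]→  4^(4 + 1) + 2·4^2 + 2·4 + 2 = 1066  −1 ⇒ G_2=1065
G_2=1065  [base 4] 4^(4 + 1) + 2·4^2 + 2·4 + 1  →[4↦5]→  5^(5 + 1) + 2·5^2 + 2·5 + 1 = 15686  −1 ⇒ G_3=15685
G_3=15685  [base 5] 5^(5 + 1) + 2·5^2 + 2·5  →[5↦6]→  6^(6 + 1) + 2·6^2 + 2·6 = 280020  −1 ⇒ G_4=280019
G_4=280019  [base 6] 6^(6 + 1) + 2·6^2 + 6 + 5  →[6↦7]→  7^(7 + 1) + 2·7^2 + 7 + 5 = 5764911  −1 ⇒ G_5=5764910

ω^(ω + 1) + ω^2·2 + ω + 4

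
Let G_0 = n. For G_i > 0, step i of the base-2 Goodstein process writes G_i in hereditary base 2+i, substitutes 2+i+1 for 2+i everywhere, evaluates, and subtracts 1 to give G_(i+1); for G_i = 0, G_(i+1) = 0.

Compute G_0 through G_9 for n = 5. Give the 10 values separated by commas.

5, 27, 255, 467, 775, 1197, 1751, 2454, 3325, 4382

G_0=5  [base 2] 2^2 + 1  →[2↦3]→  3^3 + 1 = 28  −1 ⇒ G_1=27
G_1=27  [base 3] 3^3  →[3↦4]→  4^4 = 256  −1 ⇒ G_2=255
G_2=255  [base 4] 3·4^3 + 3·4^2 + 3·4 + 3  →[4↦5]→  3·5^3 + 3·5^2 + 3·5 + 3 = 468  −1 ⇒ G_3=467
G_3=467  [base 5] 3·5^3 + 3·5^2 + 3·5 + 2  →[5↦6]→  3·6^3 + 3·6^2 + 3·6 + 2 = 776  −1 ⇒ G_4=775
G_4=775  [base 6] 3·6^3 + 3·6^2 + 3·6 + 1  →[6↦7]→  3·7^3 + 3·7^2 + 3·7 + 1 = 1198  −1 ⇒ G_5=1197
G_5=1197  [base 7] 3·7^3 + 3·7^2 + 3·7  →[7↦8]→  3·8^3 + 3·8^2 + 3·8 = 1752  −1 ⇒ G_6=1751
G_6=1751  [base 8] 3·8^3 + 3·8^2 + 2·8 + 7  →[8↦9]→  3·9^3 + 3·9^2 + 2·9 + 7 = 2455  −1 ⇒ G_7=2454
G_7=2454  [base 9] 3·9^3 + 3·9^2 + 2·9 + 6  →[9↦10]→  3·10^3 + 3·10^2 + 2·10 + 6 = 3326  −1 ⇒ G_8=3325
G_8=3325  [base 10] 3·10^3 + 3·10^2 + 2·10 + 5  →[10↦11]→  3·11^3 + 3·11^2 + 2·11 + 5 = 4383  −1 ⇒ G_9=4382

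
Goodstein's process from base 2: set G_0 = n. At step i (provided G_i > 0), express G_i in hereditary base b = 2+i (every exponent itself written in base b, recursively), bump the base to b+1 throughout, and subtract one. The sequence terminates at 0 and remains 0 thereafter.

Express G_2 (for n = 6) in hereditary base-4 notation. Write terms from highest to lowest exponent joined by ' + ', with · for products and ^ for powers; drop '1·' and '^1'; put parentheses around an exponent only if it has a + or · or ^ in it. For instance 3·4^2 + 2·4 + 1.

4^4 + 1

(0) 6|_2 = 2^2 + 2 ↦ 3^3 + 3|_3 = 30 ⇒ 29
(1) 29|_3 = 3^3 + 2 ↦ 4^4 + 2|_4 = 258 ⇒ 257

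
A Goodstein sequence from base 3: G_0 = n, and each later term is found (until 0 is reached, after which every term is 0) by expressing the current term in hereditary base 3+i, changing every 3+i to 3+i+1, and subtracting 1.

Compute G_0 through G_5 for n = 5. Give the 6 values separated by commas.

5, 5, 5, 5, 4, 3

5 —HB3→ 3 + 2 —bump→ 4 + 2 = 6 —(−1)→ 5
5 —HB4→ 4 + 1 —bump→ 5 + 1 = 6 —(−1)→ 5
5 —HB5→ 5 —bump→ 6 = 6 —(−1)→ 5
5 —HB6→ 5 —bump→ 5 = 5 —(−1)→ 4
4 —HB7→ 4 —bump→ 4 = 4 —(−1)→ 3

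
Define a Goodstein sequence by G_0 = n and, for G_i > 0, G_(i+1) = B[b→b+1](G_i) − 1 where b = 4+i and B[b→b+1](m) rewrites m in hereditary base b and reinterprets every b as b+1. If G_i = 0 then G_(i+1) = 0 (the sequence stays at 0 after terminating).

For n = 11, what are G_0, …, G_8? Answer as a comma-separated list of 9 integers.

11, 12, 13, 14, 15, 15, 15, 15, 15

i=0: 11 = 2·4 + 3 (b=4); 4→5: 2·5 + 3 = 13; 13−1 = 12
i=1: 12 = 2·5 + 2 (b=5); 5→6: 2·6 + 2 = 14; 14−1 = 13
i=2: 13 = 2·6 + 1 (b=6); 6→7: 2·7 + 1 = 15; 15−1 = 14
i=3: 14 = 2·7 (b=7); 7→8: 2·8 = 16; 16−1 = 15
i=4: 15 = 8 + 7 (b=8); 8→9: 9 + 7 = 16; 16−1 = 15
i=5: 15 = 9 + 6 (b=9); 9→10: 10 + 6 = 16; 16−1 = 15
i=6: 15 = 10 + 5 (b=10); 10→11: 11 + 5 = 16; 16−1 = 15
i=7: 15 = 11 + 4 (b=11); 11→12: 12 + 4 = 16; 16−1 = 15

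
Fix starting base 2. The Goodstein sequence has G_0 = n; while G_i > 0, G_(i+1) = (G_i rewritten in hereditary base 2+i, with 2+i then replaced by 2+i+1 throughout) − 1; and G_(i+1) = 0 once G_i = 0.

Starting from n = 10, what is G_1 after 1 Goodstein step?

83

G_0 = 10. HB_2(10) = 2^(2 + 1) + 2. Bump = 84. G_1 = 83.
G_1 = 83. HB_3(83) = 3^(3 + 1) + 2. Bump = 1026. G_2 = 1025.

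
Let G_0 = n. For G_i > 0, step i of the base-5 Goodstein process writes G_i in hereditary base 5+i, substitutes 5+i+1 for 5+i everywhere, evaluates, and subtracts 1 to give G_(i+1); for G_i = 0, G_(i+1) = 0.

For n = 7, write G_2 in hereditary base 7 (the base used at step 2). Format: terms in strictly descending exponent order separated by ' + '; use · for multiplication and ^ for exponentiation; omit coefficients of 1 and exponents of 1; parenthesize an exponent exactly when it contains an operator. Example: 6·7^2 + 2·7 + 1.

7

(0) 7|_5 = 5 + 2 ↦ 6 + 2|_6 = 8 ⇒ 7
(1) 7|_6 = 6 + 1 ↦ 7 + 1|_7 = 8 ⇒ 7
(2) 7|_7 = 7 ↦ 8|_8 = 8 ⇒ 7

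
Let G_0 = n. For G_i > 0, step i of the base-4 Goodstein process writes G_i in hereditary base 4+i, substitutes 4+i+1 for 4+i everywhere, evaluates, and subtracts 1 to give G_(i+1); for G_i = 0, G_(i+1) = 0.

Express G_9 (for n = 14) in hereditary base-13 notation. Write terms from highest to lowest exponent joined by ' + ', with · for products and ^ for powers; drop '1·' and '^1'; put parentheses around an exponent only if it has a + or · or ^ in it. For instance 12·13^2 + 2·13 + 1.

14 —HB4→ 3·4 + 2 —bump→ 3·5 + 2 = 17 —(−1)→ 16
16 —HB5→ 3·5 + 1 —bump→ 3·6 + 1 = 19 —(−1)→ 18
18 —HB6→ 3·6 —bump→ 3·7 = 21 —(−1)→ 20
20 —HB7→ 2·7 + 6 —bump→ 2·8 + 6 = 22 —(−1)→ 21
21 —HB8→ 2·8 + 5 —bump→ 2·9 + 5 = 23 —(−1)→ 22
22 —HB9→ 2·9 + 4 —bump→ 2·10 + 4 = 24 —(−1)→ 23
23 —HB10→ 2·10 + 3 —bump→ 2·11 + 3 = 25 —(−1)→ 24
24 —HB11→ 2·11 + 2 —bump→ 2·12 + 2 = 26 —(−1)→ 25
25 —HB12→ 2·12 + 1 —bump→ 2·13 + 1 = 27 —(−1)→ 26

2·13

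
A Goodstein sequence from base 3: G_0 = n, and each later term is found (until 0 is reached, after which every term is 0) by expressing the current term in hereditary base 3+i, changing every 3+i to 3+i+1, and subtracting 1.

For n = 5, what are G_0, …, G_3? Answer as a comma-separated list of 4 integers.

base 3: 5 = 3 + 2; at 4: 4 + 2 = 6; next = 5
base 4: 5 = 4 + 1; at 5: 5 + 1 = 6; next = 5
base 5: 5 = 5; at 6: 6 = 6; next = 5

5, 5, 5, 5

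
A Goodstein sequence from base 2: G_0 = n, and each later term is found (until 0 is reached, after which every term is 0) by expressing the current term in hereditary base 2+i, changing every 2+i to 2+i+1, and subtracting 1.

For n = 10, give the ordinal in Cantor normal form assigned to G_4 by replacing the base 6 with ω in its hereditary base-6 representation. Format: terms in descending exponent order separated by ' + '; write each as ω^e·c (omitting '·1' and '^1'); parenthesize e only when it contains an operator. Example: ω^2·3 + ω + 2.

base 2: 10 = 2^(2 + 1) + 2; at 3: 3^(3 + 1) + 3 = 84; next = 83
base 3: 83 = 3^(3 + 1) + 2; at 4: 4^(4 + 1) + 2 = 1026; next = 1025
base 4: 1025 = 4^(4 + 1) + 1; at 5: 5^(5 + 1) + 1 = 15626; next = 15625
base 5: 15625 = 5^(5 + 1); at 6: 6^(6 + 1) = 279936; next = 279935
base 6: 279935 = 5·6^6 + 5·6^5 + 5·6^4 + 5·6^3 + 5·6^2 + 5·6 + 5; at 7: 5·7^7 + 5·7^5 + 5·7^4 + 5·7^3 + 5·7^2 + 5·7 + 5 = 4215755; next = 4215754

ω^ω·5 + ω^5·5 + ω^4·5 + ω^3·5 + ω^2·5 + ω·5 + 5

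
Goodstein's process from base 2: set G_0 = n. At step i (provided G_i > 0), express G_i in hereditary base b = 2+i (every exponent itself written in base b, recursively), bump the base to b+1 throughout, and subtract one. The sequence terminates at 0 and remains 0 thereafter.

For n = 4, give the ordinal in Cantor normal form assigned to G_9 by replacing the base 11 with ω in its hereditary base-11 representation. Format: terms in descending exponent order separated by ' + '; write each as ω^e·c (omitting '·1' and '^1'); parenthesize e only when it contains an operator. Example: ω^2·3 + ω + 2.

4 —HB2→ 2^2 —bump→ 3^3 = 27 —(−1)→ 26
26 —HB3→ 2·3^2 + 2·3 + 2 —bump→ 2·4^2 + 2·4 + 2 = 42 —(−1)→ 41
41 —HB4→ 2·4^2 + 2·4 + 1 —bump→ 2·5^2 + 2·5 + 1 = 61 —(−1)→ 60
60 —HB5→ 2·5^2 + 2·5 —bump→ 2·6^2 + 2·6 = 84 —(−1)→ 83
83 —HB6→ 2·6^2 + 6 + 5 —bump→ 2·7^2 + 7 + 5 = 110 —(−1)→ 109
109 —HB7→ 2·7^2 + 7 + 4 —bump→ 2·8^2 + 8 + 4 = 140 —(−1)→ 139
139 —HB8→ 2·8^2 + 8 + 3 —bump→ 2·9^2 + 9 + 3 = 174 —(−1)→ 173
173 —HB9→ 2·9^2 + 9 + 2 —bump→ 2·10^2 + 10 + 2 = 212 —(−1)→ 211
211 —HB10→ 2·10^2 + 10 + 1 —bump→ 2·11^2 + 11 + 1 = 254 —(−1)→ 253

ω^2·2 + ω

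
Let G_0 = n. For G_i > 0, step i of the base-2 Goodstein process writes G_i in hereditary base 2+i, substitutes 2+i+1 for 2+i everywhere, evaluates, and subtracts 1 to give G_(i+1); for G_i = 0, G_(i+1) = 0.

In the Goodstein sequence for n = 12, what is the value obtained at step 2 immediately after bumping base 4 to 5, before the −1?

15686

step 0: 12 = 2^(2 + 1) + 2^2; sub 3 for 2: 3^(3 + 1) + 3^3; = 108; G_1 = 108−1 = 107
step 1: 107 = 3^(3 + 1) + 2·3^2 + 2·3 + 2; sub 4 for 3: 4^(4 + 1) + 2·4^2 + 2·4 + 2; = 1066; G_2 = 1066−1 = 1065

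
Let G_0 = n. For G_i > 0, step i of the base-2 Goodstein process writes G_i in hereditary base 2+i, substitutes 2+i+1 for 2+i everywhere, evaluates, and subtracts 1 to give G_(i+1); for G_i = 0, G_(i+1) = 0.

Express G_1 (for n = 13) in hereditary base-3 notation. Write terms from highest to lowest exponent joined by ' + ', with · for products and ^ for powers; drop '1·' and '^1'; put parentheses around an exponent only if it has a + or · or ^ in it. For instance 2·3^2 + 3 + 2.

[0] 13 ≡ 2^(2 + 1) + 2^2 + 1 (base 2). Lift 3: 109. −1: 108.
[1] 108 ≡ 3^(3 + 1) + 3^3 (base 3). Lift 4: 1280. −1: 1279.

3^(3 + 1) + 3^3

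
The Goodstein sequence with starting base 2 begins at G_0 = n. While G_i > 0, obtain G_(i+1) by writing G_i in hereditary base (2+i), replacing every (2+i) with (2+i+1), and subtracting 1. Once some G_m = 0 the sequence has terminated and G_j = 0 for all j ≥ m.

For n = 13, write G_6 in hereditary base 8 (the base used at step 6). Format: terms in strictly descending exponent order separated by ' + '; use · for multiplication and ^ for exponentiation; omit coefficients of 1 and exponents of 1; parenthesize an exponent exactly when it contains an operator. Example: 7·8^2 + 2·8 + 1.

8^(8 + 1) + 3·8^3 + 3·8^2 + 2·8 + 7

(0) 13|_2 = 2^(2 + 1) + 2^2 + 1 ↦ 3^(3 + 1) + 3^3 + 1|_3 = 109 ⇒ 108
(1) 108|_3 = 3^(3 + 1) + 3^3 ↦ 4^(4 + 1) + 4^4|_4 = 1280 ⇒ 1279
(2) 1279|_4 = 4^(4 + 1) + 3·4^3 + 3·4^2 + 3·4 + 3 ↦ 5^(5 + 1) + 3·5^3 + 3·5^2 + 3·5 + 3|_5 = 16093 ⇒ 16092
(3) 16092|_5 = 5^(5 + 1) + 3·5^3 + 3·5^2 + 3·5 + 2 ↦ 6^(6 + 1) + 3·6^3 + 3·6^2 + 3·6 + 2|_6 = 280712 ⇒ 280711
(4) 280711|_6 = 6^(6 + 1) + 3·6^3 + 3·6^2 + 3·6 + 1 ↦ 7^(7 + 1) + 3·7^3 + 3·7^2 + 3·7 + 1|_7 = 5765999 ⇒ 5765998
(5) 5765998|_7 = 7^(7 + 1) + 3·7^3 + 3·7^2 + 3·7 ↦ 8^(8 + 1) + 3·8^3 + 3·8^2 + 3·8|_8 = 134219480 ⇒ 134219479
(6) 134219479|_8 = 8^(8 + 1) + 3·8^3 + 3·8^2 + 2·8 + 7 ↦ 9^(9 + 1) + 3·9^3 + 3·9^2 + 2·9 + 7|_9 = 3486786856 ⇒ 3486786855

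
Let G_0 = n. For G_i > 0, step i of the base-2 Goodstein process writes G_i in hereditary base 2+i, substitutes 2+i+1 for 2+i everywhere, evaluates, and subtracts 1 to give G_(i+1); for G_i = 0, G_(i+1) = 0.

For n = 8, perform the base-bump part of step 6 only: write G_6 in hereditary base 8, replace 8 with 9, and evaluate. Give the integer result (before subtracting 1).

(0) 8|_2 = 2^(2 + 1) ↦ 3^(3 + 1)|_3 = 81 ⇒ 80
(1) 80|_3 = 2·3^3 + 2·3^2 + 2·3 + 2 ↦ 2·4^4 + 2·4^2 + 2·4 + 2|_4 = 554 ⇒ 553
(2) 553|_4 = 2·4^4 + 2·4^2 + 2·4 + 1 ↦ 2·5^5 + 2·5^2 + 2·5 + 1|_5 = 6311 ⇒ 6310
(3) 6310|_5 = 2·5^5 + 2·5^2 + 2·5 ↦ 2·6^6 + 2·6^2 + 2·6|_6 = 93396 ⇒ 93395
(4) 93395|_6 = 2·6^6 + 2·6^2 + 6 + 5 ↦ 2·7^7 + 2·7^2 + 7 + 5|_7 = 1647196 ⇒ 1647195
(5) 1647195|_7 = 2·7^7 + 2·7^2 + 7 + 4 ↦ 2·8^8 + 2·8^2 + 8 + 4|_8 = 33554572 ⇒ 33554571

774841152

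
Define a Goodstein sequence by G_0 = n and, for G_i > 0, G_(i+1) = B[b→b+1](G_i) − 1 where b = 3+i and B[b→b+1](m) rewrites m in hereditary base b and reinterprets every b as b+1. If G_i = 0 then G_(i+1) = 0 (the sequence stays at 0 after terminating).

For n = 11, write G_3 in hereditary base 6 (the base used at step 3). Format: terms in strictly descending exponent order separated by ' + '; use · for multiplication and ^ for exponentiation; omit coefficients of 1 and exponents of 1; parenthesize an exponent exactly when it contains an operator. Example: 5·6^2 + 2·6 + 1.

(0) 11|_3 = 3^2 + 2 ↦ 4^2 + 2|_4 = 18 ⇒ 17
(1) 17|_4 = 4^2 + 1 ↦ 5^2 + 1|_5 = 26 ⇒ 25
(2) 25|_5 = 5^2 ↦ 6^2|_6 = 36 ⇒ 35
(3) 35|_6 = 5·6 + 5 ↦ 5·7 + 5|_7 = 40 ⇒ 39

5·6 + 5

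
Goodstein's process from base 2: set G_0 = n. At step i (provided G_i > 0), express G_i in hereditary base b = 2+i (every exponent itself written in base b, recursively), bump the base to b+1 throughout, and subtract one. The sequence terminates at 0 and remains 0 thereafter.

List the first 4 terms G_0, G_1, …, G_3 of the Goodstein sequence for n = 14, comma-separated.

[0] 14 ≡ 2^(2 + 1) + 2^2 + 2 (base 2). Lift 3: 111. −1: 110.
[1] 110 ≡ 3^(3 + 1) + 3^3 + 2 (base 3). Lift 4: 1282. −1: 1281.
[2] 1281 ≡ 4^(4 + 1) + 4^4 + 1 (base 4). Lift 5: 18751. −1: 18750.

14, 110, 1281, 18750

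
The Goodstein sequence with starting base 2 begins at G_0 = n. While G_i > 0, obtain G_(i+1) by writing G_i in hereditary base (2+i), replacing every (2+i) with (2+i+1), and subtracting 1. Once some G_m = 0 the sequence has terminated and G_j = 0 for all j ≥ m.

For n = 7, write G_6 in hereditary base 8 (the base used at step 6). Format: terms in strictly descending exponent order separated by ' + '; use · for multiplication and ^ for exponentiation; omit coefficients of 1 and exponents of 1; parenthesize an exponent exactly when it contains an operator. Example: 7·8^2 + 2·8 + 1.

7·8^7 + 7·8^6 + 7·8^5 + 7·8^4 + 7·8^3 + 7·8^2 + 7·8 + 7

step 0: 7 = 2^2 + 2 + 1; sub 3 for 2: 3^3 + 3 + 1; = 31; G_1 = 31−1 = 30
step 1: 30 = 3^3 + 3; sub 4 for 3: 4^4 + 4; = 260; G_2 = 260−1 = 259
step 2: 259 = 4^4 + 3; sub 5 for 4: 5^5 + 3; = 3128; G_3 = 3128−1 = 3127
step 3: 3127 = 5^5 + 2; sub 6 for 5: 6^6 + 2; = 46658; G_4 = 46658−1 = 46657
step 4: 46657 = 6^6 + 1; sub 7 for 6: 7^7 + 1; = 823544; G_5 = 823544−1 = 823543
step 5: 823543 = 7^7; sub 8 for 7: 8^8; = 16777216; G_6 = 16777216−1 = 16777215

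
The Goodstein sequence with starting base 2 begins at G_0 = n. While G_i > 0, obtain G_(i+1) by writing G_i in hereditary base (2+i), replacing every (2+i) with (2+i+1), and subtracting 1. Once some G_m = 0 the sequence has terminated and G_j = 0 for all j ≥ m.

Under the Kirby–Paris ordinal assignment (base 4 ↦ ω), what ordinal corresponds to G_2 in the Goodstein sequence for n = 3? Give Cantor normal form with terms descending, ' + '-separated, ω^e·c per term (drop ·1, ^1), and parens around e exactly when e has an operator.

G_0=3  [base 2] 2 + 1  →[2↦3]→  3 + 1 = 4  −1 ⇒ G_1=3
G_1=3  [base 3] 3  →[3↦4]→  4 = 4  −1 ⇒ G_2=3
G_2=3  [base 4] 3  →[4↦5]→  3 = 3  −1 ⇒ G_3=2

3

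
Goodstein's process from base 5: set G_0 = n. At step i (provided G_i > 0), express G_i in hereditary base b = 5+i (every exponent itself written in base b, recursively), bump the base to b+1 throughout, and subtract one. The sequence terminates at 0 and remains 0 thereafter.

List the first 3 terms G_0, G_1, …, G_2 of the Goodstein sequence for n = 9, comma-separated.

9, 9, 9

G_0=9  [base 5] 5 + 4  →[5↦6]→  6 + 4 = 10  −1 ⇒ G_1=9
G_1=9  [base 6] 6 + 3  →[6↦7]→  7 + 3 = 10  −1 ⇒ G_2=9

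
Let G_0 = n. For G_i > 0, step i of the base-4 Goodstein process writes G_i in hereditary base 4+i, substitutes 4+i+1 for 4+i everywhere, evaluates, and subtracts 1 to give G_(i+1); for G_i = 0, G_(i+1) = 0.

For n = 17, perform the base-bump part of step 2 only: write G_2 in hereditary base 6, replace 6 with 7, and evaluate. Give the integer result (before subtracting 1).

40

17 —HB4→ 4^2 + 1 —bump→ 5^2 + 1 = 26 —(−1)→ 25
25 —HB5→ 5^2 —bump→ 6^2 = 36 —(−1)→ 35
35 —HB6→ 5·6 + 5 —bump→ 5·7 + 5 = 40 —(−1)→ 39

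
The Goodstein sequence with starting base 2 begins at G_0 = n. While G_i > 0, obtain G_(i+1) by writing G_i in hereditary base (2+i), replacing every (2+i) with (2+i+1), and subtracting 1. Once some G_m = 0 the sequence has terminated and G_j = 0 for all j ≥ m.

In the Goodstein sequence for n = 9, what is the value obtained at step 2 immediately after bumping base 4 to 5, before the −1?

9843

G_0 = 9. HB_2(9) = 2^(2 + 1) + 1. Bump = 82. G_1 = 81.
G_1 = 81. HB_3(81) = 3^(3 + 1). Bump = 1024. G_2 = 1023.
G_2 = 1023. HB_4(1023) = 3·4^4 + 3·4^3 + 3·4^2 + 3·4 + 3. Bump = 9843. G_3 = 9842.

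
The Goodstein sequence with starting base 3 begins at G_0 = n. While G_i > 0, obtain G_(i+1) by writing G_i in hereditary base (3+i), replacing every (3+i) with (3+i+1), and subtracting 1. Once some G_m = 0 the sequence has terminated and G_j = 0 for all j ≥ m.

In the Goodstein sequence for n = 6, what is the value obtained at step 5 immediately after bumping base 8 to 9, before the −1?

7

step 0: 6 = 2·3; sub 4 for 3: 2·4; = 8; G_1 = 8−1 = 7
step 1: 7 = 4 + 3; sub 5 for 4: 5 + 3; = 8; G_2 = 8−1 = 7
step 2: 7 = 5 + 2; sub 6 for 5: 6 + 2; = 8; G_3 = 8−1 = 7
step 3: 7 = 6 + 1; sub 7 for 6: 7 + 1; = 8; G_4 = 8−1 = 7
step 4: 7 = 7; sub 8 for 7: 8; = 8; G_5 = 8−1 = 7
step 5: 7 = 7; sub 9 for 8: 7; = 7; G_6 = 7−1 = 6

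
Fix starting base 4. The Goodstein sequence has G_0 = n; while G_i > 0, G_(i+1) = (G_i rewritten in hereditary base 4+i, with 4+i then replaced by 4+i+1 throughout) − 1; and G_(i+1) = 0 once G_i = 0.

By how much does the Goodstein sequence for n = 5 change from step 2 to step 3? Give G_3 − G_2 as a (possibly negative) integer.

5 —HB4→ 4 + 1 —bump→ 5 + 1 = 6 —(−1)→ 5
5 —HB5→ 5 —bump→ 6 = 6 —(−1)→ 5
5 —HB6→ 5 —bump→ 5 = 5 —(−1)→ 4

-1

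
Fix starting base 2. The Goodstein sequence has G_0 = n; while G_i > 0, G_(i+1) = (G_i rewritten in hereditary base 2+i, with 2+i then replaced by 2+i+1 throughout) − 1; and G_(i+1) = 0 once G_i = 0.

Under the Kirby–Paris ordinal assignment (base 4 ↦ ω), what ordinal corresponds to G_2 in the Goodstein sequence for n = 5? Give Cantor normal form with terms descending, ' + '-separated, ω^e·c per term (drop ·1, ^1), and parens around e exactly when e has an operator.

G_0 = 5. HB_2(5) = 2^2 + 1. Bump = 28. G_1 = 27.
G_1 = 27. HB_3(27) = 3^3. Bump = 256. G_2 = 255.
G_2 = 255. HB_4(255) = 3·4^3 + 3·4^2 + 3·4 + 3. Bump = 468. G_3 = 467.

ω^3·3 + ω^2·3 + ω·3 + 3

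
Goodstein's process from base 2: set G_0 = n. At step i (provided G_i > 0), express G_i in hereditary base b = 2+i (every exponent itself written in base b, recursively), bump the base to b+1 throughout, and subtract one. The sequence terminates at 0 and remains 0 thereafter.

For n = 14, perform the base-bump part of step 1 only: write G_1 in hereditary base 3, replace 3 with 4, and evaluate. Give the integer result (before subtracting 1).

G_0 = 14. HB_2(14) = 2^(2 + 1) + 2^2 + 2. Bump = 111. G_1 = 110.
G_1 = 110. HB_3(110) = 3^(3 + 1) + 3^3 + 2. Bump = 1282. G_2 = 1281.

1282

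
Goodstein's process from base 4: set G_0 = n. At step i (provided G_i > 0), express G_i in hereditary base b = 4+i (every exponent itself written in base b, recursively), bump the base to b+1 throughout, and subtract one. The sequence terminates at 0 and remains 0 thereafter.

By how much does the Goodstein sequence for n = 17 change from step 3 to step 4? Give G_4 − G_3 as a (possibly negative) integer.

(0) 17|_4 = 4^2 + 1 ↦ 5^2 + 1|_5 = 26 ⇒ 25
(1) 25|_5 = 5^2 ↦ 6^2|_6 = 36 ⇒ 35
(2) 35|_6 = 5·6 + 5 ↦ 5·7 + 5|_7 = 40 ⇒ 39
(3) 39|_7 = 5·7 + 4 ↦ 5·8 + 4|_8 = 44 ⇒ 43

4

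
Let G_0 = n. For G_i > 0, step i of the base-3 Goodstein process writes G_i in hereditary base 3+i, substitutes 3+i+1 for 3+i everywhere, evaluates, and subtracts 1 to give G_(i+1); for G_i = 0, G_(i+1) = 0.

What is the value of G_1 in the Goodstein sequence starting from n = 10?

G_0=10  [base 3] 3^2 + 1  →[3↦4]→  4^2 + 1 = 17  −1 ⇒ G_1=16
G_1=16  [base 4] 4^2  →[4↦5]→  5^2 = 25  −1 ⇒ G_2=24

16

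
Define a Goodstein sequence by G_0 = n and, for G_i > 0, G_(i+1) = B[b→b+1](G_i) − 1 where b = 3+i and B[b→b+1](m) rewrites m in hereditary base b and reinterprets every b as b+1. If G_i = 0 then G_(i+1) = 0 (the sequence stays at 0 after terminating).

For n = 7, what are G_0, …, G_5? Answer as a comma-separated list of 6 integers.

7, 8, 9, 9, 9, 9

[0] 7 ≡ 2·3 + 1 (base 3). Lift 4: 9. −1: 8.
[1] 8 ≡ 2·4 (base 4). Lift 5: 10. −1: 9.
[2] 9 ≡ 5 + 4 (base 5). Lift 6: 10. −1: 9.
[3] 9 ≡ 6 + 3 (base 6). Lift 7: 10. −1: 9.
[4] 9 ≡ 7 + 2 (base 7). Lift 8: 10. −1: 9.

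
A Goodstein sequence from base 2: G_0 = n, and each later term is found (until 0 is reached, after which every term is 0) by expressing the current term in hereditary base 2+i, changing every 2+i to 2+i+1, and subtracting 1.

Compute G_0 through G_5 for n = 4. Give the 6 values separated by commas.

4, 26, 41, 60, 83, 109

G_0 = 4. HB_2(4) = 2^2. Bump = 27. G_1 = 26.
G_1 = 26. HB_3(26) = 2·3^2 + 2·3 + 2. Bump = 42. G_2 = 41.
G_2 = 41. HB_4(41) = 2·4^2 + 2·4 + 1. Bump = 61. G_3 = 60.
G_3 = 60. HB_5(60) = 2·5^2 + 2·5. Bump = 84. G_4 = 83.
G_4 = 83. HB_6(83) = 2·6^2 + 6 + 5. Bump = 110. G_5 = 109.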